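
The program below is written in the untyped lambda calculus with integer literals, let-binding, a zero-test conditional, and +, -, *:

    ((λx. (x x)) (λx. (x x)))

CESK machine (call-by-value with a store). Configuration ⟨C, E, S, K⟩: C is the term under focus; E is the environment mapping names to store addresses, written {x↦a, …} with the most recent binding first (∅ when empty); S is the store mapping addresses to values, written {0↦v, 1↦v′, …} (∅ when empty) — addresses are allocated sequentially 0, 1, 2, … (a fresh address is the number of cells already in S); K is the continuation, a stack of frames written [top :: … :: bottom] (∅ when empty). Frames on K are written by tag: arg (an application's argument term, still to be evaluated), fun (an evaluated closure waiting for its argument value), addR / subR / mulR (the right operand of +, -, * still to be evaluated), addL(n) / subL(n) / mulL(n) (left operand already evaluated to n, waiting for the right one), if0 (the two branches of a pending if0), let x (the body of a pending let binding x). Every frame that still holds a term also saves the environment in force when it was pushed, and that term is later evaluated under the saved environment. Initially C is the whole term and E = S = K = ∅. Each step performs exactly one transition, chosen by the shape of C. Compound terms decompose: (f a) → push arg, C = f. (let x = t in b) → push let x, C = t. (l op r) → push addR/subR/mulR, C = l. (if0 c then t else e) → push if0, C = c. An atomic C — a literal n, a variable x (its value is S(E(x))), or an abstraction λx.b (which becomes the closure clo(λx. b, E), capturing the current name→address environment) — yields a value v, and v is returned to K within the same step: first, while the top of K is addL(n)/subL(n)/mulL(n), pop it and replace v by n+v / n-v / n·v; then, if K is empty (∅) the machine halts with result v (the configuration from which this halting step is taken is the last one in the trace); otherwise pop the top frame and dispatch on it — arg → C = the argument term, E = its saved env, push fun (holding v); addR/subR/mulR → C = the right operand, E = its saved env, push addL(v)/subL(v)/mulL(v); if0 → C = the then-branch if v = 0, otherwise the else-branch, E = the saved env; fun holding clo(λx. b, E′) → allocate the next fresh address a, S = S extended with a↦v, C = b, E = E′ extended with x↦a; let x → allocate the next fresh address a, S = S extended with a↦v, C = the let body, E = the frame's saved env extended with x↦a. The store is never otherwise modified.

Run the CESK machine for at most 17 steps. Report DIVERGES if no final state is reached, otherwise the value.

[0] ⟨C=((λx. (x x)) (λx. (x x))); E=∅; S=∅; K=∅⟩
[1] ⟨C=(λx. (x x)); E=∅; S=∅; K=[arg]⟩
[2] ⟨C=(λx. (x x)); E=∅; S=∅; K=[fun]⟩
[3] ⟨C=(x x); E={x↦0}; S={0↦clo(λx. (x x), ∅)}; K=∅⟩
[4] ⟨C=x; E={x↦0}; S={0↦clo(λx. (x x), ∅)}; K=[arg]⟩
[5] ⟨C=x; E={x↦0}; S={0↦clo(λx. (x x), ∅)}; K=[fun]⟩
[6] ⟨C=(x x); E={x↦1}; S={0↦clo(λx. (x x), ∅), 1↦clo(λx. (x x), ∅)}; K=∅⟩
[7] ⟨C=x; E={x↦1}; S={0↦clo(λx. (x x), ∅), 1↦clo(λx. (x x), ∅)}; K=[arg]⟩
[8] ⟨C=x; E={x↦1}; S={0↦clo(λx. (x x), ∅), 1↦clo(λx. (x x), ∅)}; K=[fun]⟩
[9] ⟨C=(x x); E={x↦2}; S={0↦clo(λx. (x x), ∅), 1↦clo(λx. (x x), ∅), 2↦clo(λx. (x x), ∅)}; K=∅⟩
[10] ⟨C=x; E={x↦2}; S={0↦clo(λx. (x x), ∅), 1↦clo(λx. (x x), ∅), 2↦clo(λx. (x x), ∅)}; K=[arg]⟩
[11] ⟨C=x; E={x↦2}; S={0↦clo(λx. (x x), ∅), 1↦clo(λx. (x x), ∅), 2↦clo(λx. (x x), ∅)}; K=[fun]⟩
[12] ⟨C=(x x); E={x↦3}; S={0↦clo(λx. (x x), ∅), 1↦clo(λx. (x x), ∅), 2↦clo(λx. (x x), ∅), 3↦clo(λx. (x x), ∅)}; K=∅⟩
[13] ⟨C=x; E={x↦3}; S={0↦clo(λx. (x x), ∅), 1↦clo(λx. (x x), ∅), 2↦clo(λx. (x x), ∅), 3↦clo(λx. (x x), ∅)}; K=[arg]⟩
[14] ⟨C=x; E={x↦3}; S={0↦clo(λx. (x x), ∅), 1↦clo(λx. (x x), ∅), 2↦clo(λx. (x x), ∅), 3↦clo(λx. (x x), ∅)}; K=[fun]⟩
[15] ⟨C=(x x); E={x↦4}; S={0↦clo(λx. (x x), ∅), 1↦clo(λx. (x x), ∅), 2↦clo(λx. (x x), ∅), 3↦clo(λx. (x x), ∅), 4↦clo(λx. (x x), ∅)}; K=∅⟩
[16] ⟨C=x; E={x↦4}; S={0↦clo(λx. (x x), ∅), 1↦clo(λx. (x x), ∅), 2↦clo(λx. (x x), ∅), 3↦clo(λx. (x x), ∅), 4↦clo(λx. (x x), ∅)}; K=[arg]⟩
[17] ⟨C=x; E={x↦4}; S={0↦clo(λx. (x x), ∅), 1↦clo(λx. (x x), ∅), 2↦clo(λx. (x x), ∅), 3↦clo(λx. (x x), ∅), 4↦clo(λx. (x x), ∅)}; K=[fun]⟩
→ 17 transitions taken and the configuration is still not final: no result within 17 steps

Answer: DIVERGES (no final state within 17 steps)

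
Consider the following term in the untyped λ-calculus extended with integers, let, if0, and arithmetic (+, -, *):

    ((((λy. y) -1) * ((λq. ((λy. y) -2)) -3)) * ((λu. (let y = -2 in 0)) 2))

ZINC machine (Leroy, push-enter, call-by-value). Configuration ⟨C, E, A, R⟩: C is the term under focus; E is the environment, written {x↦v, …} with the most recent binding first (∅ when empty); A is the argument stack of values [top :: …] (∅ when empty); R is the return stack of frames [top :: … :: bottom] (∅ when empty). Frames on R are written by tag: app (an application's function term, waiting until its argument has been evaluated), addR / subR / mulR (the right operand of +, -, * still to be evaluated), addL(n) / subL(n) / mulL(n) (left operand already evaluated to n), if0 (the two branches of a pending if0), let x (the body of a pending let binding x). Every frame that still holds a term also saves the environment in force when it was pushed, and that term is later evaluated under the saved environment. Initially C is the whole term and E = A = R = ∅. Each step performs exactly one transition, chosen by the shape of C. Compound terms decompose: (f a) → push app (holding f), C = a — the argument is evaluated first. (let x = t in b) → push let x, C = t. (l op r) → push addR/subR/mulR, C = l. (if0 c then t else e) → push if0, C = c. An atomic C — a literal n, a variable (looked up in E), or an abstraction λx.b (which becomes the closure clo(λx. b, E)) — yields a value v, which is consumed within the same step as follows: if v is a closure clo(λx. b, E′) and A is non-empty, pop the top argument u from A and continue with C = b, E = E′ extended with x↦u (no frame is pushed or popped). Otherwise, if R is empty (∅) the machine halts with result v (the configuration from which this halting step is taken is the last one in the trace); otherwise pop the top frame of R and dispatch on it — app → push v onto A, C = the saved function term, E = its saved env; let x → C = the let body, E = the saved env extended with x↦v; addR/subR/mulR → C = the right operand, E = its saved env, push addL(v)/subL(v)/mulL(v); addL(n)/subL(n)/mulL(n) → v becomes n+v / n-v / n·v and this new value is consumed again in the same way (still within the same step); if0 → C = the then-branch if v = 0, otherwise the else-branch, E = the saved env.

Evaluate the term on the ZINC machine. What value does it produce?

Answer: 0

Execution trace:
[0] <C=((((λy. y) -1) * ((λq. ((λy. y) -2)) -3)) * ((λu. (let y = -2 in 0)) 2)), E=∅, A=∅, R=∅>
[1] <C=(((λy. y) -1) * ((λq. ((λy. y) -2)) -3)), E=∅, A=∅, R=[mulR]>
[2] <C=((λy. y) -1), E=∅, A=∅, R=[mulR :: mulR]>
[3] <C=-1, E=∅, A=∅, R=[app :: mulR :: mulR]>
[4] <C=(λy. y), E=∅, A=[-1], R=[mulR :: mulR]>
[5] <C=y, E={y↦-1}, A=∅, R=[mulR :: mulR]>
[6] <C=((λq. ((λy. y) -2)) -3), E=∅, A=∅, R=[mulL(-1) :: mulR]>
[7] <C=-3, E=∅, A=∅, R=[app :: mulL(-1) :: mulR]>
[8] <C=(λq. ((λy. y) -2)), E=∅, A=[-3], R=[mulL(-1) :: mulR]>
[9] <C=((λy. y) -2), E={q↦-3}, A=∅, R=[mulL(-1) :: mulR]>
[10] <C=-2, E={q↦-3}, A=∅, R=[app :: mulL(-1) :: mulR]>
[11] <C=(λy. y), E={q↦-3}, A=[-2], R=[mulL(-1) :: mulR]>
[12] <C=y, E={y↦-2, q↦-3}, A=∅, R=[mulL(-1) :: mulR]>
[13] <C=((λu. (let y = -2 in 0)) 2), E=∅, A=∅, R=[mulL(2)]>
[14] <C=2, E=∅, A=∅, R=[app :: mulL(2)]>
[15] <C=(λu. (let y = -2 in 0)), E=∅, A=[2], R=[mulL(2)]>
[16] <C=(let y = -2 in 0), E={u↦2}, A=∅, R=[mulL(2)]>
[17] <C=-2, E={u↦2}, A=∅, R=[let y :: mulL(2)]>
[18] <C=0, E={y↦-2, u↦2}, A=∅, R=[mulL(2)]>
→ final value 0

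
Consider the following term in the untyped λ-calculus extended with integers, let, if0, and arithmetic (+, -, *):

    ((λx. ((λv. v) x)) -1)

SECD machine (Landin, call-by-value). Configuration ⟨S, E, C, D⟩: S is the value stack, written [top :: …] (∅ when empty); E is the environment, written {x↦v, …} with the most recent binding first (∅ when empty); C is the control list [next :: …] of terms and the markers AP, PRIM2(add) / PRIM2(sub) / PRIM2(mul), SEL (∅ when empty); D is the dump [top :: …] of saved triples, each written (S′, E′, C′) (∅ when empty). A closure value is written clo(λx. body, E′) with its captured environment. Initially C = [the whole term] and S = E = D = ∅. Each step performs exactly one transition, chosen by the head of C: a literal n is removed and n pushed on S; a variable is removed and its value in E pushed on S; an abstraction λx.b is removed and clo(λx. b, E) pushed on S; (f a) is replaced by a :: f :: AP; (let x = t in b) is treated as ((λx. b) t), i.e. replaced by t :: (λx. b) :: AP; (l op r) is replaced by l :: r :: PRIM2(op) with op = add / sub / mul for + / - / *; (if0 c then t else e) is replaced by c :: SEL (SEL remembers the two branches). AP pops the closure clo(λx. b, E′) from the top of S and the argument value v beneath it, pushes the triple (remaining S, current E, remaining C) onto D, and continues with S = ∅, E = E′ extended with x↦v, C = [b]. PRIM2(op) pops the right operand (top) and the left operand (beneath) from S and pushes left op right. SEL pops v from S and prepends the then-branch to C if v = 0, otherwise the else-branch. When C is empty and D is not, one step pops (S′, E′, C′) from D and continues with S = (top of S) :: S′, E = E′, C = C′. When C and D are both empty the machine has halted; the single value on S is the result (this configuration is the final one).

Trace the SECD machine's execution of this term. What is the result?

Answer: -1

Machine steps:
0. <S=∅, E=∅, C=[((λx. ((λv. v) x)) -1)], D=∅>
1. <S=∅, E=∅, C=[-1 :: (λx. ((λv. v) x)) :: AP], D=∅>
2. <S=[-1], E=∅, C=[(λx. ((λv. v) x)) :: AP], D=∅>
3. <S=[clo(λx. ((λv. v) x), ∅) :: -1], E=∅, C=[AP], D=∅>
4. <S=∅, E={x↦-1}, C=[((λv. v) x)], D=[(∅, ∅, ∅)]>
5. <S=∅, E={x↦-1}, C=[x :: (λv. v) :: AP], D=[(∅, ∅, ∅)]>
6. <S=[-1], E={x↦-1}, C=[(λv. v) :: AP], D=[(∅, ∅, ∅)]>
7. <S=[clo(λv. v, {x↦-1}) :: -1], E={x↦-1}, C=[AP], D=[(∅, ∅, ∅)]>
8. <S=∅, E={v↦-1, x↦-1}, C=[v], D=[(∅, {x↦-1}, ∅) :: (∅, ∅, ∅)]>
9. <S=[-1], E={v↦-1, x↦-1}, C=∅, D=[(∅, {x↦-1}, ∅) :: (∅, ∅, ∅)]>
10. <S=[-1], E={x↦-1}, C=∅, D=[(∅, ∅, ∅)]>
11. <S=[-1], E=∅, C=∅, D=∅>
→ final value -1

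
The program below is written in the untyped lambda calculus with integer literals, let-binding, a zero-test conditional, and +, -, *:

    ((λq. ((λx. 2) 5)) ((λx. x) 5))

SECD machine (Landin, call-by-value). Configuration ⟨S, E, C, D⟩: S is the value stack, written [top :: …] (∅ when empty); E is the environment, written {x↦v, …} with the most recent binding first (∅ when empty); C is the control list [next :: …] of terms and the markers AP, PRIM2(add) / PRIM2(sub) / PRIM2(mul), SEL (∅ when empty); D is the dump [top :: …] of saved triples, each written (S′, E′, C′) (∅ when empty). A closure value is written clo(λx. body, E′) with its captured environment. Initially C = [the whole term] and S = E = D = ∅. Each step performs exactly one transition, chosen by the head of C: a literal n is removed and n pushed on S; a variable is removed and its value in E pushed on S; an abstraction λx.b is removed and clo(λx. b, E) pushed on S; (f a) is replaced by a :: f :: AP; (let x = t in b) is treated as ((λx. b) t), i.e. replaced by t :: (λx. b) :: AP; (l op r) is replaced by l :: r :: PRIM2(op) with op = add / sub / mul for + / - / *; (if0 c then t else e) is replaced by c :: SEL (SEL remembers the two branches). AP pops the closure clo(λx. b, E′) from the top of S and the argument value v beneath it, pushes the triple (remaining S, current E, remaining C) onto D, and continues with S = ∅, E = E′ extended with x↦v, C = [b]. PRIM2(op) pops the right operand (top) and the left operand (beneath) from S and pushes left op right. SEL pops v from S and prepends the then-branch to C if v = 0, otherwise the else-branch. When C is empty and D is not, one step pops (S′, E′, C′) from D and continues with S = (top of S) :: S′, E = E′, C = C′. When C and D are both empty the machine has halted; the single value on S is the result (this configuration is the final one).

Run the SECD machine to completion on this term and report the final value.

Answer: 2

Derivation:
[0] [S=∅ | E=∅ | C=[((λq. ((λx. 2) 5)) ((λx. x) 5))] | D=∅]
[1] [S=∅ | E=∅ | C=[((λx. x) 5) :: (λq. ((λx. 2) 5)) :: AP] | D=∅]
[2] [S=∅ | E=∅ | C=[5 :: (λx. x) :: AP :: (λq. ((λx. 2) 5)) :: AP] | D=∅]
[3] [S=[5] | E=∅ | C=[(λx. x) :: AP :: (λq. ((λx. 2) 5)) :: AP] | D=∅]
[4] [S=[clo(λx. x, ∅) :: 5] | E=∅ | C=[AP :: (λq. ((λx. 2) 5)) :: AP] | D=∅]
[5] [S=∅ | E={x↦5} | C=[x] | D=[(∅, ∅, [(λq. ((λx. 2) 5)) :: AP])]]
[6] [S=[5] | E={x↦5} | C=∅ | D=[(∅, ∅, [(λq. ((λx. 2) 5)) :: AP])]]
[7] [S=[5] | E=∅ | C=[(λq. ((λx. 2) 5)) :: AP] | D=∅]
[8] [S=[clo(λq. ((λx. 2) 5), ∅) :: 5] | E=∅ | C=[AP] | D=∅]
[9] [S=∅ | E={q↦5} | C=[((λx. 2) 5)] | D=[(∅, ∅, ∅)]]
[10] [S=∅ | E={q↦5} | C=[5 :: (λx. 2) :: AP] | D=[(∅, ∅, ∅)]]
[11] [S=[5] | E={q↦5} | C=[(λx. 2) :: AP] | D=[(∅, ∅, ∅)]]
[12] [S=[clo(λx. 2, {q↦5}) :: 5] | E={q↦5} | C=[AP] | D=[(∅, ∅, ∅)]]
[13] [S=∅ | E={x↦5, q↦5} | C=[2] | D=[(∅, {q↦5}, ∅) :: (∅, ∅, ∅)]]
[14] [S=[2] | E={x↦5, q↦5} | C=∅ | D=[(∅, {q↦5}, ∅) :: (∅, ∅, ∅)]]
[15] [S=[2] | E={q↦5} | C=∅ | D=[(∅, ∅, ∅)]]
[16] [S=[2] | E=∅ | C=∅ | D=∅]
→ final value 2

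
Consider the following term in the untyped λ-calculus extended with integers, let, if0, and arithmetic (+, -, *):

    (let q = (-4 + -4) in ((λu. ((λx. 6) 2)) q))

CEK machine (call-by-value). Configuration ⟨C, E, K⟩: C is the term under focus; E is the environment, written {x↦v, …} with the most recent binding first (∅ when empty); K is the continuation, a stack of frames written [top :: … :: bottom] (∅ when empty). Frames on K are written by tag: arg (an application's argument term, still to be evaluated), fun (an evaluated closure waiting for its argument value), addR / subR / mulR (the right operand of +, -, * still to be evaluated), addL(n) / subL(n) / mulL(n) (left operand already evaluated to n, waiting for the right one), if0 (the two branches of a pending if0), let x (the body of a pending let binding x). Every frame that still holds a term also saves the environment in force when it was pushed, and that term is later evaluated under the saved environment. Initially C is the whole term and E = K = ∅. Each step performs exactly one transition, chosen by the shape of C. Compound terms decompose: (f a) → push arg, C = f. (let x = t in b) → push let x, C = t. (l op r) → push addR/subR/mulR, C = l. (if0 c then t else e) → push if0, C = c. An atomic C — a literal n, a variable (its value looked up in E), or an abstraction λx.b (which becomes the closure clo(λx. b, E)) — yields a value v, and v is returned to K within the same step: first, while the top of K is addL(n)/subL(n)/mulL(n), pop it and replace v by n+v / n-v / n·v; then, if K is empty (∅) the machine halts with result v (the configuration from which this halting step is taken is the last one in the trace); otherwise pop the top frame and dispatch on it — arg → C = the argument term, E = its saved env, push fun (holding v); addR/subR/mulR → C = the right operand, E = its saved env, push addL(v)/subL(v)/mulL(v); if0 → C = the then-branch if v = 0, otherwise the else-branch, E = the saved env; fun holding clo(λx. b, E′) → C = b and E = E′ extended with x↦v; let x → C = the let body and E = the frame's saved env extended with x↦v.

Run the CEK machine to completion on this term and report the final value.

Answer: 6

Machine steps:
[0] [C=(let q = (-4 + -4) in ((λu. ((λx. 6) 2)) q)) | E=∅ | K=∅]
[1] [C=(-4 + -4) | E=∅ | K=[let q]]
[2] [C=-4 | E=∅ | K=[addR :: let q]]
[3] [C=-4 | E=∅ | K=[addL(-4) :: let q]]
[4] [C=((λu. ((λx. 6) 2)) q) | E={q↦-8} | K=∅]
[5] [C=(λu. ((λx. 6) 2)) | E={q↦-8} | K=[arg]]
[6] [C=q | E={q↦-8} | K=[fun]]
[7] [C=((λx. 6) 2) | E={u↦-8, q↦-8} | K=∅]
[8] [C=(λx. 6) | E={u↦-8, q↦-8} | K=[arg]]
[9] [C=2 | E={u↦-8, q↦-8} | K=[fun]]
[10] [C=6 | E={x↦2, u↦-8, q↦-8} | K=∅]
→ final value 6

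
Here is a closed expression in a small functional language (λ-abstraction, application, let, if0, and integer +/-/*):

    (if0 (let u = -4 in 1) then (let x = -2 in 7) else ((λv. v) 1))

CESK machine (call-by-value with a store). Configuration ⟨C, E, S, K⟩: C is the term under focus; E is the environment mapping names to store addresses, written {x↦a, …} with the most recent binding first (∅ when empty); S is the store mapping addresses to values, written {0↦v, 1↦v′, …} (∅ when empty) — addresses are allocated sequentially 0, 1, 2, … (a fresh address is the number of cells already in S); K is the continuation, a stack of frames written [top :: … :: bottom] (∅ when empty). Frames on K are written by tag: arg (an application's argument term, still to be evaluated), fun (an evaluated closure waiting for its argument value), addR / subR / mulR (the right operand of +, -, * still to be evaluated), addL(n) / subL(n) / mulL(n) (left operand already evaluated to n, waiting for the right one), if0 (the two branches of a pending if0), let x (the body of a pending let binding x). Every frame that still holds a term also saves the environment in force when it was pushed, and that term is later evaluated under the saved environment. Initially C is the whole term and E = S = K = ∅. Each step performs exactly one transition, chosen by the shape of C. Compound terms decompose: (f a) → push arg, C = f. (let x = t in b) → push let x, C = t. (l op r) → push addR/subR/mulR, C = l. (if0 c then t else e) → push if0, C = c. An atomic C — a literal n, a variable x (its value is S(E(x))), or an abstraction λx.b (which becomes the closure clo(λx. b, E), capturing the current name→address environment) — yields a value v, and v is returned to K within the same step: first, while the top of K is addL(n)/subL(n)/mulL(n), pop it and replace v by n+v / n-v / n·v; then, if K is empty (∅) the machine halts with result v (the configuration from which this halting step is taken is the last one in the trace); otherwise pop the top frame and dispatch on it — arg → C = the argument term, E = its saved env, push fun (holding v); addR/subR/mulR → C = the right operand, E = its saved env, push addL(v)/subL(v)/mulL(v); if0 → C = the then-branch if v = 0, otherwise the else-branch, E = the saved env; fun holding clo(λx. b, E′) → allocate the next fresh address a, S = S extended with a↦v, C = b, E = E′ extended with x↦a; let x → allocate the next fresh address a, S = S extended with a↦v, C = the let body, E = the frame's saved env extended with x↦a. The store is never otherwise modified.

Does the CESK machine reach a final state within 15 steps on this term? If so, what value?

t=0: [C=(if0 (let u = -4 in 1) then (let x = -2 in 7) else ((λv. v) 1)) | E=∅ | S=∅ | K=∅]
t=1: [C=(let u = -4 in 1) | E=∅ | S=∅ | K=[if0]]
t=2: [C=-4 | E=∅ | S=∅ | K=[let u :: if0]]
t=3: [C=1 | E={u↦0} | S={0↦-4} | K=[if0]]
t=4: [C=((λv. v) 1) | E=∅ | S={0↦-4} | K=∅]
t=5: [C=(λv. v) | E=∅ | S={0↦-4} | K=[arg]]
t=6: [C=1 | E=∅ | S={0↦-4} | K=[fun]]
t=7: [C=v | E={v↦1} | S={0↦-4, 1↦1} | K=∅]
→ final value 1

Answer: 1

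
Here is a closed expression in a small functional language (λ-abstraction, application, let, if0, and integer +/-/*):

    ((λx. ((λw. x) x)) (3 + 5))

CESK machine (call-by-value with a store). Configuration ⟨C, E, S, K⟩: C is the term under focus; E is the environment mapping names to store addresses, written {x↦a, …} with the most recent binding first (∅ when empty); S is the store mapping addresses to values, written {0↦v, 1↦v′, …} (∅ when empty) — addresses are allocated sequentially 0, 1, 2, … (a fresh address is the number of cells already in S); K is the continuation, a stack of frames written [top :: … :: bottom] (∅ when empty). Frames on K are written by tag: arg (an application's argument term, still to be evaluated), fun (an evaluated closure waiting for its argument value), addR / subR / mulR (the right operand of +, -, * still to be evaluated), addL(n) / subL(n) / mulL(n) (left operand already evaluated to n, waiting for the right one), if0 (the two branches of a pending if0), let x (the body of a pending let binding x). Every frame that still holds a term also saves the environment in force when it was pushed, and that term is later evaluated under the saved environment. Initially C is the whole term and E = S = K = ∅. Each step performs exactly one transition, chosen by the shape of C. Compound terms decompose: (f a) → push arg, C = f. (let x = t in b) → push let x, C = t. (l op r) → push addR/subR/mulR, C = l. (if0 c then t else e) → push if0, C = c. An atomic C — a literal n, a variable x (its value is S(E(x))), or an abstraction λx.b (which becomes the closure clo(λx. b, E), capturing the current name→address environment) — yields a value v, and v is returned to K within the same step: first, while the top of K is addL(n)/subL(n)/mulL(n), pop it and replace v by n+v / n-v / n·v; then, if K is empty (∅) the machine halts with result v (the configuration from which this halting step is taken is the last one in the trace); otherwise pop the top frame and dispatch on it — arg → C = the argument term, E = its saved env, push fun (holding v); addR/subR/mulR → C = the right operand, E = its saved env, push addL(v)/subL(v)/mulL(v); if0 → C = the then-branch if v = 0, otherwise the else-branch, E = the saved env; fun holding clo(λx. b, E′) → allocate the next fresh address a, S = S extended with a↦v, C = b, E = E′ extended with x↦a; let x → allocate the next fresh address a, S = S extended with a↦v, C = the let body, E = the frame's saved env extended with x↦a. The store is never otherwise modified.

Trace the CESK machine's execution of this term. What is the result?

Answer: 8

Execution trace:
[0] ⟨C=((λx. ((λw. x) x)) (3 + 5)); E=∅; S=∅; K=∅⟩
[1] ⟨C=(λx. ((λw. x) x)); E=∅; S=∅; K=[arg]⟩
[2] ⟨C=(3 + 5); E=∅; S=∅; K=[fun]⟩
[3] ⟨C=3; E=∅; S=∅; K=[addR :: fun]⟩
[4] ⟨C=5; E=∅; S=∅; K=[addL(3) :: fun]⟩
[5] ⟨C=((λw. x) x); E={x↦0}; S={0↦8}; K=∅⟩
[6] ⟨C=(λw. x); E={x↦0}; S={0↦8}; K=[arg]⟩
[7] ⟨C=x; E={x↦0}; S={0↦8}; K=[fun]⟩
[8] ⟨C=x; E={w↦1, x↦0}; S={0↦8, 1↦8}; K=∅⟩
→ final value 8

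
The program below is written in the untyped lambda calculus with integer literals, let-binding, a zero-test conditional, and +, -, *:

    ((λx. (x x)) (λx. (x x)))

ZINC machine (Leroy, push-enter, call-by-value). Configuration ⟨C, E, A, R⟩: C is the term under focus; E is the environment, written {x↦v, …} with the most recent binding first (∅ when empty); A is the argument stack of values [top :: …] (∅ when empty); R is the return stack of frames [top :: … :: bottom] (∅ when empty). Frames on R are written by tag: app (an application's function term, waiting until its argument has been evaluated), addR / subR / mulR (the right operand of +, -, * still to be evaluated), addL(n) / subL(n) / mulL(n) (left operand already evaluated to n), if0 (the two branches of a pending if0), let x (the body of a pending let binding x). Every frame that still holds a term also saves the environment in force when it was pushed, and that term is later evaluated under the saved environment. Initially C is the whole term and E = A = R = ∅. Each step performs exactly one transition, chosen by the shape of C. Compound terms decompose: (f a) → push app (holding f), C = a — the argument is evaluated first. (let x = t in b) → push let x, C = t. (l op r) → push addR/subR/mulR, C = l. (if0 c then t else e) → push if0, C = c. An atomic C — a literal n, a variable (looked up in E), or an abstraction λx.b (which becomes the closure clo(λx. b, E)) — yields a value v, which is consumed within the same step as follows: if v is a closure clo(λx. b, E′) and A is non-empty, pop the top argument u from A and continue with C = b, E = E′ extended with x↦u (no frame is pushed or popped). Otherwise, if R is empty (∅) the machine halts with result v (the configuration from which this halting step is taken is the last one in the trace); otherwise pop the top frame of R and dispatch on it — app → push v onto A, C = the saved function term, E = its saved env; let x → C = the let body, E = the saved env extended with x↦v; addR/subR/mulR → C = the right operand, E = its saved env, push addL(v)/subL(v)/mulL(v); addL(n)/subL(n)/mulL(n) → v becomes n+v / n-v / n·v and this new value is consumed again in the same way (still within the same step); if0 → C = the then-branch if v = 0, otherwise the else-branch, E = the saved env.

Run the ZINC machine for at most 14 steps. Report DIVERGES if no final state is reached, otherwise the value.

Answer: DIVERGES (no final state within 14 steps)

Derivation:
t=0: <C=((λx. (x x)) (λx. (x x))), E=∅, A=∅, R=∅>
t=1: <C=(λx. (x x)), E=∅, A=∅, R=[app]>
t=2: <C=(λx. (x x)), E=∅, A=[clo(λx. (x x), ∅)], R=∅>
t=3: <C=(x x), E={x↦clo(λx. (x x), ∅)}, A=∅, R=∅>
t=4: <C=x, E={x↦clo(λx. (x x), ∅)}, A=∅, R=[app]>
t=5: <C=x, E={x↦clo(λx. (x x), ∅)}, A=[clo(λx. (x x), ∅)], R=∅>
… configuration repeats with period 3 (steps 3–5 recur indefinitely) …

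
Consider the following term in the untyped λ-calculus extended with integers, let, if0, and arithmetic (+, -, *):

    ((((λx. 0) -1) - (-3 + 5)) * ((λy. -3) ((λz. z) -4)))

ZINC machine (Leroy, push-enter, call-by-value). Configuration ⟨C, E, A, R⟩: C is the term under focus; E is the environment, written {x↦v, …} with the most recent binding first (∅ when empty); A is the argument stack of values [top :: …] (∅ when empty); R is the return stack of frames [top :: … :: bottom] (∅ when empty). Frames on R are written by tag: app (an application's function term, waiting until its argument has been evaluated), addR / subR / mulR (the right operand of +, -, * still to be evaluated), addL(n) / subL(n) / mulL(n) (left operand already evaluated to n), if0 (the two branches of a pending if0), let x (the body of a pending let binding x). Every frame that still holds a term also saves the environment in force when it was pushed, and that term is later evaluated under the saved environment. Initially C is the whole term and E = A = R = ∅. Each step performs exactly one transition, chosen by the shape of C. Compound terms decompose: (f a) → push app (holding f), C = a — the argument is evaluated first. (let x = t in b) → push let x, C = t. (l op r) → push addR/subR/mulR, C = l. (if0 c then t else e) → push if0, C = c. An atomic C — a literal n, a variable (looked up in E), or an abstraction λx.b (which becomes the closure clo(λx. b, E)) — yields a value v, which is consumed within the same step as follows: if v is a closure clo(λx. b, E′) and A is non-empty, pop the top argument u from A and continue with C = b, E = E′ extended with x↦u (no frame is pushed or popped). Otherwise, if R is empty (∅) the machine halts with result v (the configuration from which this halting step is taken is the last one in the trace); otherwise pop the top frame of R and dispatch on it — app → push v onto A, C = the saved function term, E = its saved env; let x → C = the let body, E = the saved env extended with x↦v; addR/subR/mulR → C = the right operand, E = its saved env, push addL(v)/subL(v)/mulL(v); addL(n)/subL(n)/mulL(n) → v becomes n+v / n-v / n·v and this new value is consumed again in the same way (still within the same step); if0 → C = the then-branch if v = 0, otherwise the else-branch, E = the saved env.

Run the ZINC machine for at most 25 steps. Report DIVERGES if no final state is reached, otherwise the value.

Answer: 6

Machine steps:
t=0: [C=((((λx. 0) -1) - (-3 + 5)) * ((λy. -3) ((λz. z) -4))) | E=∅ | A=∅ | R=∅]
t=1: [C=(((λx. 0) -1) - (-3 + 5)) | E=∅ | A=∅ | R=[mulR]]
t=2: [C=((λx. 0) -1) | E=∅ | A=∅ | R=[subR :: mulR]]
t=3: [C=-1 | E=∅ | A=∅ | R=[app :: subR :: mulR]]
t=4: [C=(λx. 0) | E=∅ | A=[-1] | R=[subR :: mulR]]
t=5: [C=0 | E={x↦-1} | A=∅ | R=[subR :: mulR]]
t=6: [C=(-3 + 5) | E=∅ | A=∅ | R=[subL(0) :: mulR]]
t=7: [C=-3 | E=∅ | A=∅ | R=[addR :: subL(0) :: mulR]]
t=8: [C=5 | E=∅ | A=∅ | R=[addL(-3) :: subL(0) :: mulR]]
t=9: [C=((λy. -3) ((λz. z) -4)) | E=∅ | A=∅ | R=[mulL(-2)]]
t=10: [C=((λz. z) -4) | E=∅ | A=∅ | R=[app :: mulL(-2)]]
t=11: [C=-4 | E=∅ | A=∅ | R=[app :: app :: mulL(-2)]]
t=12: [C=(λz. z) | E=∅ | A=[-4] | R=[app :: mulL(-2)]]
t=13: [C=z | E={z↦-4} | A=∅ | R=[app :: mulL(-2)]]
t=14: [C=(λy. -3) | E=∅ | A=[-4] | R=[mulL(-2)]]
t=15: [C=-3 | E={y↦-4} | A=∅ | R=[mulL(-2)]]
→ final value 6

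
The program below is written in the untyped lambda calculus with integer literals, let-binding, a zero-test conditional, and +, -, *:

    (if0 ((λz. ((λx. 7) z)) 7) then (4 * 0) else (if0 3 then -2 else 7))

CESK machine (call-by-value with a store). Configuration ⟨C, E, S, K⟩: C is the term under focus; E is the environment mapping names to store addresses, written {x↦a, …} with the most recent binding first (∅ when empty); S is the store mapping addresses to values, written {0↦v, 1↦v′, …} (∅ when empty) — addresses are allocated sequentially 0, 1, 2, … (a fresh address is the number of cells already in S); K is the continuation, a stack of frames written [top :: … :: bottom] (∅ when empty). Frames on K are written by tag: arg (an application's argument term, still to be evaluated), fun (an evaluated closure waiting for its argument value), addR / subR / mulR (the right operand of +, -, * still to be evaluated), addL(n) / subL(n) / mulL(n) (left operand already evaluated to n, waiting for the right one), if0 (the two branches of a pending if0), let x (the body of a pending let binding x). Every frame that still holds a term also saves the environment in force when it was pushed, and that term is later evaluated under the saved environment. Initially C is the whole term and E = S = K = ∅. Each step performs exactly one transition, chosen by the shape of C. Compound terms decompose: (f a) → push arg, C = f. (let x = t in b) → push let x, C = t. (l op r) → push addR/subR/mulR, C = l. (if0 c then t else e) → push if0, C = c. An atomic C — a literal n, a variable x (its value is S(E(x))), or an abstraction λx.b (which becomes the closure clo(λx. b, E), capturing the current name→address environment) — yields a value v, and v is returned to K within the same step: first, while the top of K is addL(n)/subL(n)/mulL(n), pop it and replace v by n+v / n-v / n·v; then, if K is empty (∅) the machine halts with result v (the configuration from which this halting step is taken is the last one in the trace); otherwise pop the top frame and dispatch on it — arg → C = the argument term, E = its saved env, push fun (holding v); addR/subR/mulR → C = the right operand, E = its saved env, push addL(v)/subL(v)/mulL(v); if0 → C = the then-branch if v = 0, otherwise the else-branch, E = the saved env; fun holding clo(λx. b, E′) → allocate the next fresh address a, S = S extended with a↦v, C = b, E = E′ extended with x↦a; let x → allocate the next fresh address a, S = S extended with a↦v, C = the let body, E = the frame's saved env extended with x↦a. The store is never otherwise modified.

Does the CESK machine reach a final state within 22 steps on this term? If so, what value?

0. [C=(if0 ((λz. ((λx. 7) z)) 7) then (4 * 0) else (if0 3 then -2 else 7)) | E=∅ | S=∅ | K=∅]
1. [C=((λz. ((λx. 7) z)) 7) | E=∅ | S=∅ | K=[if0]]
2. [C=(λz. ((λx. 7) z)) | E=∅ | S=∅ | K=[arg :: if0]]
3. [C=7 | E=∅ | S=∅ | K=[fun :: if0]]
4. [C=((λx. 7) z) | E={z↦0} | S={0↦7} | K=[if0]]
5. [C=(λx. 7) | E={z↦0} | S={0↦7} | K=[arg :: if0]]
6. [C=z | E={z↦0} | S={0↦7} | K=[fun :: if0]]
7. [C=7 | E={x↦1, z↦0} | S={0↦7, 1↦7} | K=[if0]]
8. [C=(if0 3 then -2 else 7) | E=∅ | S={0↦7, 1↦7} | K=∅]
9. [C=3 | E=∅ | S={0↦7, 1↦7} | K=[if0]]
10. [C=7 | E=∅ | S={0↦7, 1↦7} | K=∅]
→ final value 7

Answer: 7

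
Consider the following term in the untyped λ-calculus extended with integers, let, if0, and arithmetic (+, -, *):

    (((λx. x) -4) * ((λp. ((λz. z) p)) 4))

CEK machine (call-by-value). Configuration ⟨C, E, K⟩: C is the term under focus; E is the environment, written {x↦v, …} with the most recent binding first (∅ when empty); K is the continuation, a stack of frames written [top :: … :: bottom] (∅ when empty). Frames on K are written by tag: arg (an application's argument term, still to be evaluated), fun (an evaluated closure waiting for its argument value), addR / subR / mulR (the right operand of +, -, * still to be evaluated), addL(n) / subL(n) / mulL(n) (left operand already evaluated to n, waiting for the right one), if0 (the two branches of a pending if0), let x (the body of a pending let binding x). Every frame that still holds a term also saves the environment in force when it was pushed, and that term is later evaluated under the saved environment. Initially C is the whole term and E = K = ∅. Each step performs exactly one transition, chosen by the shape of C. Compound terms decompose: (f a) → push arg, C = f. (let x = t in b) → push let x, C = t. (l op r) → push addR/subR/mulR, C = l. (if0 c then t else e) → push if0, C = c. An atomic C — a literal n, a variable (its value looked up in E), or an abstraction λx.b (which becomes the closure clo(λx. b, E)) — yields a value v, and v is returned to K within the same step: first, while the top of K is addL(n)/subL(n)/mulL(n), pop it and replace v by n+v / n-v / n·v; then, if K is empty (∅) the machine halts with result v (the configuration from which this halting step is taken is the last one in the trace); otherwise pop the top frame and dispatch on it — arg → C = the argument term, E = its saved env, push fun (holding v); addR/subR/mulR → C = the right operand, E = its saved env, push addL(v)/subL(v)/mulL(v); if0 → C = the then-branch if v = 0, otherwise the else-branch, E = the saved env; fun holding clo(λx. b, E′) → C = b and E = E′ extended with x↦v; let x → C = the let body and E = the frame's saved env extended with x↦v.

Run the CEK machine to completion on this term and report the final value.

Answer: -16

Machine steps:
t=0: ⟨C=(((λx. x) -4) * ((λp. ((λz. z) p)) 4)); E=∅; K=∅⟩
t=1: ⟨C=((λx. x) -4); E=∅; K=[mulR]⟩
t=2: ⟨C=(λx. x); E=∅; K=[arg :: mulR]⟩
t=3: ⟨C=-4; E=∅; K=[fun :: mulR]⟩
t=4: ⟨C=x; E={x↦-4}; K=[mulR]⟩
t=5: ⟨C=((λp. ((λz. z) p)) 4); E=∅; K=[mulL(-4)]⟩
t=6: ⟨C=(λp. ((λz. z) p)); E=∅; K=[arg :: mulL(-4)]⟩
t=7: ⟨C=4; E=∅; K=[fun :: mulL(-4)]⟩
t=8: ⟨C=((λz. z) p); E={p↦4}; K=[mulL(-4)]⟩
t=9: ⟨C=(λz. z); E={p↦4}; K=[arg :: mulL(-4)]⟩
t=10: ⟨C=p; E={p↦4}; K=[fun :: mulL(-4)]⟩
t=11: ⟨C=z; E={z↦4, p↦4}; K=[mulL(-4)]⟩
→ final value -16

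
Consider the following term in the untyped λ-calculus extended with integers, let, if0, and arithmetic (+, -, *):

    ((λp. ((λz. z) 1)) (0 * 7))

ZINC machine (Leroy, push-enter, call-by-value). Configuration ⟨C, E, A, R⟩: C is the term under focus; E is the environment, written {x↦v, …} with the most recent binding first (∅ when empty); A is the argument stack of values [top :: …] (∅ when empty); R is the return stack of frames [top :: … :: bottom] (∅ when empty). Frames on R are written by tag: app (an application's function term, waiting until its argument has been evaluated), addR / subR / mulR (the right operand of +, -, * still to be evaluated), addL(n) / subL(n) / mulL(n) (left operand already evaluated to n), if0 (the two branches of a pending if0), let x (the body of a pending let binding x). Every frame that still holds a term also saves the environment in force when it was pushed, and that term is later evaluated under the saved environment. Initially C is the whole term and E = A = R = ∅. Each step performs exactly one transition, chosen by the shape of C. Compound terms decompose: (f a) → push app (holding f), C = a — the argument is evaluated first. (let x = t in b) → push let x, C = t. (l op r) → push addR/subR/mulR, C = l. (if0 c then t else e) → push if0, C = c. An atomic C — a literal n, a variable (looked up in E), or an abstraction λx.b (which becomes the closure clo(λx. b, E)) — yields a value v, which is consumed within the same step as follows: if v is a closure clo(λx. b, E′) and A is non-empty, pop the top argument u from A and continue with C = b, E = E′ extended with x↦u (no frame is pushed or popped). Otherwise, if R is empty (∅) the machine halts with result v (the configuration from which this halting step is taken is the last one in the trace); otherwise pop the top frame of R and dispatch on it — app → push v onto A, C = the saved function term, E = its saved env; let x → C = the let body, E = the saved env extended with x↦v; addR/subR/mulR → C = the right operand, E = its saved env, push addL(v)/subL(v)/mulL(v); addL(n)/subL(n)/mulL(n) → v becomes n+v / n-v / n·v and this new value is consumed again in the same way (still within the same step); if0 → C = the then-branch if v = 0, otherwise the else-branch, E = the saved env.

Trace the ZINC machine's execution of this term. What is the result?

step 0: <C=((λp. ((λz. z) 1)) (0 * 7)), E=∅, A=∅, R=∅>
step 1: <C=(0 * 7), E=∅, A=∅, R=[app]>
step 2: <C=0, E=∅, A=∅, R=[mulR :: app]>
step 3: <C=7, E=∅, A=∅, R=[mulL(0) :: app]>
step 4: <C=(λp. ((λz. z) 1)), E=∅, A=[0], R=∅>
step 5: <C=((λz. z) 1), E={p↦0}, A=∅, R=∅>
step 6: <C=1, E={p↦0}, A=∅, R=[app]>
step 7: <C=(λz. z), E={p↦0}, A=[1], R=∅>
step 8: <C=z, E={z↦1, p↦0}, A=∅, R=∅>
→ final value 1

Answer: 1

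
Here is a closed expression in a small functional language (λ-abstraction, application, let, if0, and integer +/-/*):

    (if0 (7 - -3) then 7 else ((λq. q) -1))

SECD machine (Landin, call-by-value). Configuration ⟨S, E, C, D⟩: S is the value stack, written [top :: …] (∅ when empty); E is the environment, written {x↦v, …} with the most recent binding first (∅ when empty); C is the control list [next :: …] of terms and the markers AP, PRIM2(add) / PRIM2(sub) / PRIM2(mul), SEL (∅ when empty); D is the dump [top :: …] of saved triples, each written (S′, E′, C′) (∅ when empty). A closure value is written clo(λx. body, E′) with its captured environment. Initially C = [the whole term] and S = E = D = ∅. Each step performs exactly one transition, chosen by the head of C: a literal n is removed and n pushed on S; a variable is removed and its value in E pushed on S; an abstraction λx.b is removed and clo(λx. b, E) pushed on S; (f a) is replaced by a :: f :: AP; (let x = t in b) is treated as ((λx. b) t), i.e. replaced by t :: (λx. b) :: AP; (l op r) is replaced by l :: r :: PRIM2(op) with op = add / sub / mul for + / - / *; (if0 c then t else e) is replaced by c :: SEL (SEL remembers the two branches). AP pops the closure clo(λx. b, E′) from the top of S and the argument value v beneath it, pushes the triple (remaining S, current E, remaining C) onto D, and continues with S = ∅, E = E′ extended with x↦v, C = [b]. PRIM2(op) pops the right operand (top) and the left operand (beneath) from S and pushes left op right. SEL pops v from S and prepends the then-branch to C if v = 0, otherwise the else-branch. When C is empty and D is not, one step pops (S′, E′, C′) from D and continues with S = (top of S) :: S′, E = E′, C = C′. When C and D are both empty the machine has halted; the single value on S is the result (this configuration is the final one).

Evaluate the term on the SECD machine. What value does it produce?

Answer: -1

Derivation:
t=0: [S=∅ | E=∅ | C=[(if0 (7 - -3) then 7 else ((λq. q) -1))] | D=∅]
t=1: [S=∅ | E=∅ | C=[(7 - -3) :: SEL] | D=∅]
t=2: [S=∅ | E=∅ | C=[7 :: -3 :: PRIM2(sub) :: SEL] | D=∅]
t=3: [S=[7] | E=∅ | C=[-3 :: PRIM2(sub) :: SEL] | D=∅]
t=4: [S=[-3 :: 7] | E=∅ | C=[PRIM2(sub) :: SEL] | D=∅]
t=5: [S=[10] | E=∅ | C=[SEL] | D=∅]
t=6: [S=∅ | E=∅ | C=[((λq. q) -1)] | D=∅]
t=7: [S=∅ | E=∅ | C=[-1 :: (λq. q) :: AP] | D=∅]
t=8: [S=[-1] | E=∅ | C=[(λq. q) :: AP] | D=∅]
t=9: [S=[clo(λq. q, ∅) :: -1] | E=∅ | C=[AP] | D=∅]
t=10: [S=∅ | E={q↦-1} | C=[q] | D=[(∅, ∅, ∅)]]
t=11: [S=[-1] | E={q↦-1} | C=∅ | D=[(∅, ∅, ∅)]]
t=12: [S=[-1] | E=∅ | C=∅ | D=∅]
→ final value -1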